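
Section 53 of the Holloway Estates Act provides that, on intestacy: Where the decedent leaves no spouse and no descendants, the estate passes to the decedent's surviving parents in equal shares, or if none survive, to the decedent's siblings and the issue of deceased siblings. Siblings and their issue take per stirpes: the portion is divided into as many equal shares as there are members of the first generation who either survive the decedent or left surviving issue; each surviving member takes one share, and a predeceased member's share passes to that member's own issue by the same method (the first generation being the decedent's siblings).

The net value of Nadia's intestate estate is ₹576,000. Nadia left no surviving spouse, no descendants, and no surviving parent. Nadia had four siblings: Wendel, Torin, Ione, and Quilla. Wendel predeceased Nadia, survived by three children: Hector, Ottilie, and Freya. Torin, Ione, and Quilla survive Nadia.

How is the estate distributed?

Hector: ₹48,000; Ottilie: ₹48,000; Freya: ₹48,000; Torin: ₹144,000; Ione: ₹144,000; Quilla: ₹144,000

The entire ₹576,000 passes to the siblings and their issue.
That amount (₹576,000) is divided into 4 shares of ₹144,000: Torin, Ione, and Quilla each take ₹144,000; Wendel's ₹144,000 share passes to Wendel's issue.
Wendel's share (₹144,000) is divided into 3 shares of ₹48,000: Hector, Ottilie, and Freya each take ₹48,000.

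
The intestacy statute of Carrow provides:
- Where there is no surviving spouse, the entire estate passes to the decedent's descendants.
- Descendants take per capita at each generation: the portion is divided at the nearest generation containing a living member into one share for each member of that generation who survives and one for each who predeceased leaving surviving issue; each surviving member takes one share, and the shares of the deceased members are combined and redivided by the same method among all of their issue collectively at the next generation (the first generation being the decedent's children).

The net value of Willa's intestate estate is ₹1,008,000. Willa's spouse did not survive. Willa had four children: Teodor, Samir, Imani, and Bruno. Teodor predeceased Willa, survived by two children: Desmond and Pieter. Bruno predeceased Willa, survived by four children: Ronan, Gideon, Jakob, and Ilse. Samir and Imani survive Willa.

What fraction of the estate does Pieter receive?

Pieter receives 1/12 of the estate.

The entire ₹1,008,000 passes to the descendants.
That amount (₹1,008,000) is divided at the children's generation into 4 shares of ₹252,000. Samir and Imani each take ₹252,000. The 2 shares of the deceased (Teodor and Bruno) are combined into a pool of ₹504,000.
That pool (₹504,000) is divided at the grandchildren's generation equally among Desmond, Pieter, Ronan, Gideon, Jakob, and Ilse: ₹84,000 each.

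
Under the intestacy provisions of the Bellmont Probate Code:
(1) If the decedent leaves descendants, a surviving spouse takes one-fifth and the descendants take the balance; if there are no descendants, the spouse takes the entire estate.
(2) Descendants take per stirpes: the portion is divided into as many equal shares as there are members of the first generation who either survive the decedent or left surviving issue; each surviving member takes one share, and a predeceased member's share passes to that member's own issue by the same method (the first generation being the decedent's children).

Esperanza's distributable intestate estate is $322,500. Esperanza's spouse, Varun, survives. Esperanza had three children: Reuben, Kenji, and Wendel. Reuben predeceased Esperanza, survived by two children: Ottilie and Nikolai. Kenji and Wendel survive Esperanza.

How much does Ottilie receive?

Ottilie receives $43,000.

Varun takes one-fifth of $322,500 = $64,500. The remaining $258,000 passes to the descendants.
The descendants' portion ($258,000) is divided into 3 shares of $86,000: Kenji and Wendel each take $86,000; Reuben's $86,000 share passes to Reuben's issue.
Reuben's share ($86,000) is divided into 2 shares of $43,000: Ottilie and Nikolai each take $43,000.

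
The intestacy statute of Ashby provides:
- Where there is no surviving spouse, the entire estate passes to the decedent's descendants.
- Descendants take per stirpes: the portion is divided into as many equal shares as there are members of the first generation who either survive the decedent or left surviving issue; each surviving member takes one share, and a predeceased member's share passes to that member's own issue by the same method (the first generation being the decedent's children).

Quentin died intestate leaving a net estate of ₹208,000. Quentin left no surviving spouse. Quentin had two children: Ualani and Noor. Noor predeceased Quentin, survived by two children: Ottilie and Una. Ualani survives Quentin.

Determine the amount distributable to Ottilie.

The entire ₹208,000 passes to the descendants.
That amount (₹208,000) is divided into 2 shares of ₹104,000: Ualani takes ₹104,000; Noor's ₹104,000 share passes to Noor's issue.
Noor's share (₹104,000) is divided into 2 shares of ₹52,000: Ottilie and Una each take ₹52,000.

Ottilie receives ₹52,000.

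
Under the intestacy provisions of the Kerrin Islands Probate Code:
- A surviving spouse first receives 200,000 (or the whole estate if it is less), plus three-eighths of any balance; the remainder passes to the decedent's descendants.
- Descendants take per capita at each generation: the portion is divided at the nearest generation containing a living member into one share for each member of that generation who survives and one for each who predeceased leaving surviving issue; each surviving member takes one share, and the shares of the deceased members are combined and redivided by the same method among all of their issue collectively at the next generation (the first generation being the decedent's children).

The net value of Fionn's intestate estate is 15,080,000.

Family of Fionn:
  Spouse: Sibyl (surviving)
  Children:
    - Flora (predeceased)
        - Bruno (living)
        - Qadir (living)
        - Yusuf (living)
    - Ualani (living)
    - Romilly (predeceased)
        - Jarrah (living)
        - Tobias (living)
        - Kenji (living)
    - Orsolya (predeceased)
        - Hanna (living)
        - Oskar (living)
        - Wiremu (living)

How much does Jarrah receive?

Jarrah receives 775,000.

Sibyl first takes 200,000, leaving a balance of 14,880,000. Sibyl then takes three-eighths of the balance (5,580,000), for a total of 5,780,000. The remaining 9,300,000 passes to the descendants.
The descendants' portion (9,300,000) is divided at the children's generation into 4 shares of 2,325,000. Ualani takes 2,325,000. The 3 shares of the deceased (Flora, Romilly, and Orsolya) are combined into a pool of 6,975,000.
That pool (6,975,000) is divided at the grandchildren's generation equally among Bruno, Qadir, Yusuf, Jarrah, Tobias, Kenji, Hanna, Oskar, and Wiremu: 775,000 each.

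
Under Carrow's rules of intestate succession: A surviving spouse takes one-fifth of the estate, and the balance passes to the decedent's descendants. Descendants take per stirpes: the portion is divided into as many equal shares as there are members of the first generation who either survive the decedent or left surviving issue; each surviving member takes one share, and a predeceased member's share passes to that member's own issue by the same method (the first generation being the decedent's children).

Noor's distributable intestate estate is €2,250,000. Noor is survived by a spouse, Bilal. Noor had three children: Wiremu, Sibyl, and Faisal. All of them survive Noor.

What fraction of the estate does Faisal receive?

Bilal takes one-fifth of €2,250,000 = €450,000. The remaining €1,800,000 passes to the descendants.
The descendants' portion (€1,800,000) is divided into 3 shares of €600,000: Wiremu, Sibyl, and Faisal each take €600,000.

Faisal receives 4/15 of the estate.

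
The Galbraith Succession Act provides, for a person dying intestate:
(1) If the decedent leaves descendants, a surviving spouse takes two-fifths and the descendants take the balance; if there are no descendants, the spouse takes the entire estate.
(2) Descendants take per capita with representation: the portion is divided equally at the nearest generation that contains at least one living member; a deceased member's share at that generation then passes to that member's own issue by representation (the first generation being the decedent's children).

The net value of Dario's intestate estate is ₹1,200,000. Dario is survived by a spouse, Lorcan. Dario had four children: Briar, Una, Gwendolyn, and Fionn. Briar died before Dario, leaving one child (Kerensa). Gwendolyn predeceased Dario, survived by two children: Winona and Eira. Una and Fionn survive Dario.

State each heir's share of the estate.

Lorcan takes two-fifths of ₹1,200,000 = ₹480,000. The remaining ₹720,000 passes to the descendants.
The descendants' portion (₹720,000) is divided into 4 shares of ₹180,000: Una and Fionn each take ₹180,000; Briar's ₹180,000 share passes to Briar's issue; Gwendolyn's ₹180,000 share passes to Gwendolyn's issue.
Briar's share (₹180,000) passes entirely to Kerensa.
Gwendolyn's share (₹180,000) is divided into 2 shares of ₹90,000: Winona and Eira each take ₹90,000.

Lorcan: ₹480,000; Kerensa: ₹180,000; Una: ₹180,000; Winona: ₹90,000; Eira: ₹90,000; Fionn: ₹180,000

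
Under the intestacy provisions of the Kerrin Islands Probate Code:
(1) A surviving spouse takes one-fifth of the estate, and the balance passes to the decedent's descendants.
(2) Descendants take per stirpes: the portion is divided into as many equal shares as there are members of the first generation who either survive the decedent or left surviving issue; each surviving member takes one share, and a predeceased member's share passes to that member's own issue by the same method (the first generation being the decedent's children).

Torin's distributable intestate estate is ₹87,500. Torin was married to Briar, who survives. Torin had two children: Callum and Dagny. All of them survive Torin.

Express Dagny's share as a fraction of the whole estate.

Dagny receives 2/5 of the estate.

Briar takes one-fifth of ₹87,500 = ₹17,500. The remaining ₹70,000 passes to the descendants.
The descendants' portion (₹70,000) is divided into 2 shares of ₹35,000: Callum and Dagny each take ₹35,000.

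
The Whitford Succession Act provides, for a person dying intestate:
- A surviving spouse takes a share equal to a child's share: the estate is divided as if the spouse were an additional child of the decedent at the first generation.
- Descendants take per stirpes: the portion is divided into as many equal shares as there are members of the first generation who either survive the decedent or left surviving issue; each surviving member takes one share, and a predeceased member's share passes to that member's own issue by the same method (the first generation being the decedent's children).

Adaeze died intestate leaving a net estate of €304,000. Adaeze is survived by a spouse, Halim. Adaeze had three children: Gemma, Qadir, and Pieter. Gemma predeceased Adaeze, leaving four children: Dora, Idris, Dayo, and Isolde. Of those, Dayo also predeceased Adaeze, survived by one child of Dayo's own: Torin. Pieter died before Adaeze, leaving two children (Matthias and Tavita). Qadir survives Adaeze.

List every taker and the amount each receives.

Halim: €76,000; Dora: €19,000; Idris: €19,000; Torin: €19,000; Isolde: €19,000; Qadir: €76,000; Matthias: €38,000; Tavita: €38,000

The spouse counts as an additional share at the children's level, so there are 4 primary shares of €76,000. Halim takes one such share (€76,000).
The children's combined portion (€228,000) is divided into 3 shares of €76,000: Qadir takes €76,000; Gemma's €76,000 share passes to Gemma's issue; Pieter's €76,000 share passes to Pieter's issue.
Gemma's share (€76,000) is divided into 4 shares of €19,000: Dora, Idris, and Isolde each take €19,000; Dayo's €19,000 share passes to Dayo's issue.
Dayo's share (€19,000) passes entirely to Torin.
Pieter's share (€76,000) is divided into 2 shares of €38,000: Matthias and Tavita each take €38,000.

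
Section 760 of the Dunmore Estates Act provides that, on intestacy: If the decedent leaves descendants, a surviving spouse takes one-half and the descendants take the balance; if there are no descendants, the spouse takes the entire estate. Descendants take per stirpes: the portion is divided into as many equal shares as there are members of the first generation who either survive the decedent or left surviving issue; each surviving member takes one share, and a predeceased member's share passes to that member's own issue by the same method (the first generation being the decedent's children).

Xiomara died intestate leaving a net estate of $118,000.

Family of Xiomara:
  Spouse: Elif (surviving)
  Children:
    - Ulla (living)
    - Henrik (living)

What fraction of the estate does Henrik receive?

Elif takes one-half of $118,000 = $59,000. The remaining $59,000 passes to the descendants.
The descendants' portion ($59,000) is divided into 2 shares of $29,500: Ulla and Henrik each take $29,500.

Henrik receives 1/4 of the estate.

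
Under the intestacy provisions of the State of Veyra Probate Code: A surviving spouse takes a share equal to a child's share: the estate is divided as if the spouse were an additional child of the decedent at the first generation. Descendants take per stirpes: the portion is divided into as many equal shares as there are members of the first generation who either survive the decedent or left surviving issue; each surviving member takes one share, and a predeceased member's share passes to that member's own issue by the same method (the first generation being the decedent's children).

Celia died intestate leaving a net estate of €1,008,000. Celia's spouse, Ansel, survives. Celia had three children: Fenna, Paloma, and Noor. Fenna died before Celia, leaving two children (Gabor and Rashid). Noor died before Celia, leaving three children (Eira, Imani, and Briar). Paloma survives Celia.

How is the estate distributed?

The spouse counts as an additional share at the children's level, so there are 4 primary shares of €252,000. Ansel takes one such share (€252,000).
The children's combined portion (€756,000) is divided into 3 shares of €252,000: Paloma takes €252,000; Fenna's €252,000 share passes to Fenna's issue; Noor's €252,000 share passes to Noor's issue.
Fenna's share (€252,000) is divided into 2 shares of €126,000: Gabor and Rashid each take €126,000.
Noor's share (€252,000) is divided into 3 shares of €84,000: Eira, Imani, and Briar each take €84,000.

Ansel: €252,000; Gabor: €126,000; Rashid: €126,000; Paloma: €252,000; Eira: €84,000; Imani: €84,000; Briar: €84,000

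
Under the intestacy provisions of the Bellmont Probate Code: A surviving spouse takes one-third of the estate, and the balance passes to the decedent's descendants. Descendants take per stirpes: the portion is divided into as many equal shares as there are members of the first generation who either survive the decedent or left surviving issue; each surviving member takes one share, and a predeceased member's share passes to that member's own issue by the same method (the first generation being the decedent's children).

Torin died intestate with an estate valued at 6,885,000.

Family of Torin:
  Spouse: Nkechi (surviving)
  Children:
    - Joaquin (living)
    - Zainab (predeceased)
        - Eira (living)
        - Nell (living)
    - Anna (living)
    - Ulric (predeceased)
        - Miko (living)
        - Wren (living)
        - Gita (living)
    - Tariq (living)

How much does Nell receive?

Nkechi takes one-third of 6,885,000 = 2,295,000. The remaining 4,590,000 passes to the descendants.
The descendants' portion (4,590,000) is divided into 5 shares of 918,000: Joaquin, Anna, and Tariq each take 918,000; Zainab's 918,000 share passes to Zainab's issue; Ulric's 918,000 share passes to Ulric's issue.
Zainab's share (918,000) is divided into 2 shares of 459,000: Eira and Nell each take 459,000.
Ulric's share (918,000) is divided into 3 shares of 306,000: Miko, Wren, and Gita each take 306,000.

Nell receives 459,000.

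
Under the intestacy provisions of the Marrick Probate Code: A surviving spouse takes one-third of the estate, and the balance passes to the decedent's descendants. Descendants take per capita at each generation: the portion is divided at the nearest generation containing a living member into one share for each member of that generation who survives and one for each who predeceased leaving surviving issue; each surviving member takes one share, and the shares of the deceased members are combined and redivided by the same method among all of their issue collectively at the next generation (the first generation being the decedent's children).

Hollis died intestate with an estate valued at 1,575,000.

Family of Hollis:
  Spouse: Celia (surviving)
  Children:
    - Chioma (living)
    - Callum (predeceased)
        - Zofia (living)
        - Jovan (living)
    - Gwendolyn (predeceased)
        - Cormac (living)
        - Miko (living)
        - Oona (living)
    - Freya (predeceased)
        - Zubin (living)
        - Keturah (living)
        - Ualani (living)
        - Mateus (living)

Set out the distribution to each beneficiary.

Celia takes one-third of 1,575,000 = 525,000. The remaining 1,050,000 passes to the descendants.
The descendants' portion (1,050,000) is divided at the children's generation into 4 shares of 262,500. Chioma takes 262,500. The 3 shares of the deceased (Callum, Gwendolyn, and Freya) are combined into a pool of 787,500.
That pool (787,500) is divided at the grandchildren's generation equally among Zofia, Jovan, Cormac, Miko, Oona, Zubin, Keturah, Ualani, and Mateus: 87,500 each.

Celia: 525,000; Chioma: 262,500; Zofia: 87,500; Jovan: 87,500; Cormac: 87,500; Miko: 87,500; Oona: 87,500; Zubin: 87,500; Keturah: 87,500; Ualani: 87,500; Mateus: 87,500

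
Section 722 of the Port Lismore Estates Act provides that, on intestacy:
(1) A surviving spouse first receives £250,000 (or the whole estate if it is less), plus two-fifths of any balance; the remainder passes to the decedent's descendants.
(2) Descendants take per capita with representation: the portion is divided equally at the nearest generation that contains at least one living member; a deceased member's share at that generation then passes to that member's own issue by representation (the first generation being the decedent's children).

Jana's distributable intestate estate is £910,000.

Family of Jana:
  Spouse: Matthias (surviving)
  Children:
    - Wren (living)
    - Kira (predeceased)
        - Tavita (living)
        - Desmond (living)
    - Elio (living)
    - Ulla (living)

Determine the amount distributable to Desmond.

Matthias first takes £250,000, leaving a balance of £660,000. Matthias then takes two-fifths of the balance (£264,000), for a total of £514,000. The remaining £396,000 passes to the descendants.
The descendants' portion (£396,000) is divided into 4 shares of £99,000: Wren, Elio, and Ulla each take £99,000; Kira's £99,000 share passes to Kira's issue.
Kira's share (£99,000) is divided into 2 shares of £49,500: Tavita and Desmond each take £49,500.

Desmond receives £49,500.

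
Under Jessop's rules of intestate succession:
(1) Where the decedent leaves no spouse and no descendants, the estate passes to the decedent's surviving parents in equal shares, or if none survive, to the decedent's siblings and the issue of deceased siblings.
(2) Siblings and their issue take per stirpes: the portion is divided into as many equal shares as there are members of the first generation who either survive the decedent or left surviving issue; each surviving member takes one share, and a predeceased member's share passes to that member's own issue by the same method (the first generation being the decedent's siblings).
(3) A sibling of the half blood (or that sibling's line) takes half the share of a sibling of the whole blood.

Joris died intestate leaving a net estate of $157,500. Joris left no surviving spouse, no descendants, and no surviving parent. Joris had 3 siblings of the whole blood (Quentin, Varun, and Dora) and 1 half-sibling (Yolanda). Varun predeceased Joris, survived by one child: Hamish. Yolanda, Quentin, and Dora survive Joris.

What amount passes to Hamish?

The entire $157,500 passes to the siblings and their issue.
Counting each half-blood sibling's line as half a unit, there are 7/2 units in $157,500, so one unit is $45,000. Whole-blood lines (Quentin, Varun, and Dora) take $45,000 each; half-blood lines (Yolanda) take $22,500 each.
Varun's share ($45,000) passes entirely to Hamish.

Hamish receives $45,000.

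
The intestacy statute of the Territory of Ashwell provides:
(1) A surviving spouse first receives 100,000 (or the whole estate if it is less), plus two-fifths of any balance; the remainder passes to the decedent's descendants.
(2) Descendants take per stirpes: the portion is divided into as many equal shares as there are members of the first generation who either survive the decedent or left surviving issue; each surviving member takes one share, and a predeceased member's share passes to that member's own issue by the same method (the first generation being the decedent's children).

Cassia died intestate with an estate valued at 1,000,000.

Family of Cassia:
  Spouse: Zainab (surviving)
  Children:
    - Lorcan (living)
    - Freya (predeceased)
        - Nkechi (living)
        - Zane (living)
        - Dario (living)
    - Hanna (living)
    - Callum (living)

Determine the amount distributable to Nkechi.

Nkechi receives 45,000.

Zainab first takes 100,000, leaving a balance of 900,000. Zainab then takes two-fifths of the balance (360,000), for a total of 460,000. The remaining 540,000 passes to the descendants.
The descendants' portion (540,000) is divided into 4 shares of 135,000: Lorcan, Hanna, and Callum each take 135,000; Freya's 135,000 share passes to Freya's issue.
Freya's share (135,000) is divided into 3 shares of 45,000: Nkechi, Zane, and Dario each take 45,000.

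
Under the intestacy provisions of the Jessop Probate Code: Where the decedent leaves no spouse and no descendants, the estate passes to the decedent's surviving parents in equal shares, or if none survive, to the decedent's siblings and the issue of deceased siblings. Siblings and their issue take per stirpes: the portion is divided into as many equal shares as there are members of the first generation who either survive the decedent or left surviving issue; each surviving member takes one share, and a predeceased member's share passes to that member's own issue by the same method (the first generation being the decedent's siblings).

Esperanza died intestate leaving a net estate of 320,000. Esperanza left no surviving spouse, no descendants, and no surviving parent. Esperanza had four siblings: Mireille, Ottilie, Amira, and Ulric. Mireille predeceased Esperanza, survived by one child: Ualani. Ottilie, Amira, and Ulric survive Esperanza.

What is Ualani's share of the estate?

Ualani receives 80,000.

The entire 320,000 passes to the siblings and their issue.
That amount (320,000) is divided into 4 shares of 80,000: Ottilie, Amira, and Ulric each take 80,000; Mireille's 80,000 share passes to Mireille's issue.
Mireille's share (80,000) passes entirely to Ualani.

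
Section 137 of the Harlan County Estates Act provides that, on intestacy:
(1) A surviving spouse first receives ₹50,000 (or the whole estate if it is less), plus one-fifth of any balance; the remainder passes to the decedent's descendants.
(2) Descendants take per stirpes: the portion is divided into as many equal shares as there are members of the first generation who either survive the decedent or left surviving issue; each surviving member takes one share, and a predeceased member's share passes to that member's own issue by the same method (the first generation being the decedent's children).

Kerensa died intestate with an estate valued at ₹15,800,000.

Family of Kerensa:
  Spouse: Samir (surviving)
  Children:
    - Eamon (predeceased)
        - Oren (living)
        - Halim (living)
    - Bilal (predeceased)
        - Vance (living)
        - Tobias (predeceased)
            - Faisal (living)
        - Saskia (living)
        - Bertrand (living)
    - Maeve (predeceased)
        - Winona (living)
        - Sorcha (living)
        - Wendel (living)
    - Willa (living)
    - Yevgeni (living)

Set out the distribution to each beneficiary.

Samir: ₹3,200,000; Oren: ₹1,260,000; Halim: ₹1,260,000; Vance: ₹630,000; Faisal: ₹630,000; Saskia: ₹630,000; Bertrand: ₹630,000; Winona: ₹840,000; Sorcha: ₹840,000; Wendel: ₹840,000; Willa: ₹2,520,000; Yevgeni: ₹2,520,000

Samir first takes ₹50,000, leaving a balance of ₹15,750,000. Samir then takes one-fifth of the balance (₹3,150,000), for a total of ₹3,200,000. The remaining ₹12,600,000 passes to the descendants.
The descendants' portion (₹12,600,000) is divided into 5 shares of ₹2,520,000: Willa and Yevgeni each take ₹2,520,000; Eamon's ₹2,520,000 share passes to Eamon's issue; Bilal's ₹2,520,000 share passes to Bilal's issue; Maeve's ₹2,520,000 share passes to Maeve's issue.
Eamon's share (₹2,520,000) is divided into 2 shares of ₹1,260,000: Oren and Halim each take ₹1,260,000.
Bilal's share (₹2,520,000) is divided into 4 shares of ₹630,000: Vance, Saskia, and Bertrand each take ₹630,000; Tobias's ₹630,000 share passes to Tobias's issue.
Tobias's share (₹630,000) passes entirely to Faisal.
Maeve's share (₹2,520,000) is divided into 3 shares of ₹840,000: Winona, Sorcha, and Wendel each take ₹840,000.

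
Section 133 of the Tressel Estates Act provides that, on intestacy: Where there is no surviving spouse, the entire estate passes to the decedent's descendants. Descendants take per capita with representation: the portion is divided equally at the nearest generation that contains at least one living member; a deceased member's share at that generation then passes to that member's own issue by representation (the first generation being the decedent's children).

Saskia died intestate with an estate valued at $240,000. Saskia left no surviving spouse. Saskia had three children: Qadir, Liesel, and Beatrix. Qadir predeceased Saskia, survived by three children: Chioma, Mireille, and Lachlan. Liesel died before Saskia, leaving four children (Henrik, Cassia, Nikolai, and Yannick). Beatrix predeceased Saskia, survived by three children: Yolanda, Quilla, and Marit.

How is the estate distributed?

The entire $240,000 passes to the descendants.
No child survives, so the initial division is made at the grandchildren's generation.
That amount ($240,000) is divided into 10 shares of $24,000: Chioma, Mireille, Lachlan, Henrik, Cassia, Nikolai, Yannick, Yolanda, Quilla, and Marit each take $24,000.

Chioma: $24,000; Mireille: $24,000; Lachlan: $24,000; Henrik: $24,000; Cassia: $24,000; Nikolai: $24,000; Yannick: $24,000; Yolanda: $24,000; Quilla: $24,000; Marit: $24,000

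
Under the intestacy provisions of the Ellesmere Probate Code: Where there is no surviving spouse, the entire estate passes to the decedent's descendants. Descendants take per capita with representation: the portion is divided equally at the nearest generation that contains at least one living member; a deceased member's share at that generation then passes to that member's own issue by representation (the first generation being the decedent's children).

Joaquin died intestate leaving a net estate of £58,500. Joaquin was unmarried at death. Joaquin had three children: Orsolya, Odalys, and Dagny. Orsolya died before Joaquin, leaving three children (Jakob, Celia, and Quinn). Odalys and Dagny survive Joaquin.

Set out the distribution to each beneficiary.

Jakob: £6,500; Celia: £6,500; Quinn: £6,500; Odalys: £19,500; Dagny: £19,500

The entire £58,500 passes to the descendants.
That amount (£58,500) is divided into 3 shares of £19,500: Odalys and Dagny each take £19,500; Orsolya's £19,500 share passes to Orsolya's issue.
Orsolya's share (£19,500) is divided into 3 shares of £6,500: Jakob, Celia, and Quinn each take £6,500.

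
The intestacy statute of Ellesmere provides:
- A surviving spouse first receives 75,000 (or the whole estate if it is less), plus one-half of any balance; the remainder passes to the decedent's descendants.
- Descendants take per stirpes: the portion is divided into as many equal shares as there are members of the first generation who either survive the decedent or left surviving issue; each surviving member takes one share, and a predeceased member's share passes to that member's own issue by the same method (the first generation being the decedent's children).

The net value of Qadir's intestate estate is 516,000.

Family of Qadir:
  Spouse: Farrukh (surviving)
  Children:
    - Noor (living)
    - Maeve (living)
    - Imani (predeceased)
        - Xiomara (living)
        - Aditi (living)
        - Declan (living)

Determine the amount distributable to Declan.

Farrukh first takes 75,000, leaving a balance of 441,000. Farrukh then takes one-half of the balance (220,500), for a total of 295,500. The remaining 220,500 passes to the descendants.
The descendants' portion (220,500) is divided into 3 shares of 73,500: Noor and Maeve each take 73,500; Imani's 73,500 share passes to Imani's issue.
Imani's share (73,500) is divided into 3 shares of 24,500: Xiomara, Aditi, and Declan each take 24,500.

Declan receives 24,500.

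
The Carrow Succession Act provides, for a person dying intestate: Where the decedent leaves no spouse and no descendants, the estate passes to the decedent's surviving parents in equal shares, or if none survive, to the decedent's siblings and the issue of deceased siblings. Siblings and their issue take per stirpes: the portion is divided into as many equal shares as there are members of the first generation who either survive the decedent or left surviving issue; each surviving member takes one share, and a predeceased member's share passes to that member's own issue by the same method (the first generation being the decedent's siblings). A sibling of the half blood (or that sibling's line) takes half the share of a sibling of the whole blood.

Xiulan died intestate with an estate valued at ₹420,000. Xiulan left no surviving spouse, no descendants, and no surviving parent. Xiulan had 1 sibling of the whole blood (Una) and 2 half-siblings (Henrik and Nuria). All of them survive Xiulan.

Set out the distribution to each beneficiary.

Henrik: ₹105,000; Una: ₹210,000; Nuria: ₹105,000

The entire ₹420,000 passes to the siblings and their issue.
Counting each half-blood sibling's line as half a unit, there are 2 units in ₹420,000, so one unit is ₹210,000. Whole-blood lines (Una) take ₹210,000 each; half-blood lines (Henrik and Nuria) take ₹105,000 each.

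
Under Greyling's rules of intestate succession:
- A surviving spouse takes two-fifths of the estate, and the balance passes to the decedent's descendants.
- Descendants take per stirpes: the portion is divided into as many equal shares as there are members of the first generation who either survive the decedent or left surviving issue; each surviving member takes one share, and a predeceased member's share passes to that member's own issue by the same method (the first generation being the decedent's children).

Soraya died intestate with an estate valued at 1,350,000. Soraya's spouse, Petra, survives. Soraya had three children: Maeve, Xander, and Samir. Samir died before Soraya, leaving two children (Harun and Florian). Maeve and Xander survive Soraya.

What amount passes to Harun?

Harun receives 135,000.

Petra takes two-fifths of 1,350,000 = 540,000. The remaining 810,000 passes to the descendants.
The descendants' portion (810,000) is divided into 3 shares of 270,000: Maeve and Xander each take 270,000; Samir's 270,000 share passes to Samir's issue.
Samir's share (270,000) is divided into 2 shares of 135,000: Harun and Florian each take 135,000.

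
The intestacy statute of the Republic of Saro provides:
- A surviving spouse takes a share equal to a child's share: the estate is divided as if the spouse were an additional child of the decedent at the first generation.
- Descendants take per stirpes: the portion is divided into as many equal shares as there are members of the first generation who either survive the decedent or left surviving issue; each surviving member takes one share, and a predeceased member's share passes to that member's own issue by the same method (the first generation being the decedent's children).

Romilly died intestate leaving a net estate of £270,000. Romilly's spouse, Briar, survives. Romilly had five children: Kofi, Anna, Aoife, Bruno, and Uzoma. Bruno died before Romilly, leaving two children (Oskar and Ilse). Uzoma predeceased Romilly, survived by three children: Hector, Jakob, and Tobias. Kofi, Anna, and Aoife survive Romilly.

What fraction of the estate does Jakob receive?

The spouse counts as an additional share at the children's level, so there are 6 primary shares of £45,000. Briar takes one such share (£45,000).
The children's combined portion (£225,000) is divided into 5 shares of £45,000: Kofi, Anna, and Aoife each take £45,000; Bruno's £45,000 share passes to Bruno's issue; Uzoma's £45,000 share passes to Uzoma's issue.
Bruno's share (£45,000) is divided into 2 shares of £22,500: Oskar and Ilse each take £22,500.
Uzoma's share (£45,000) is divided into 3 shares of £15,000: Hector, Jakob, and Tobias each take £15,000.

Jakob receives 1/18 of the estate.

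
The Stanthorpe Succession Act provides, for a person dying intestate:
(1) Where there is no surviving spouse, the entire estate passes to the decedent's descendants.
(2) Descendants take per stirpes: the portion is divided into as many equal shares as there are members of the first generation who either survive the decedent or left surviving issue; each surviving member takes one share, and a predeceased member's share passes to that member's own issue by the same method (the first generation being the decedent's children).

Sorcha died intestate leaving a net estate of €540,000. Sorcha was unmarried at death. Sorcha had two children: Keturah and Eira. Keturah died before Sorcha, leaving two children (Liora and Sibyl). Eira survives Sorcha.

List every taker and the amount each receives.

Liora: €135,000; Sibyl: €135,000; Eira: €270,000

The entire €540,000 passes to the descendants.
That amount (€540,000) is divided into 2 shares of €270,000: Eira takes €270,000; Keturah's €270,000 share passes to Keturah's issue.
Keturah's share (€270,000) is divided into 2 shares of €135,000: Liora and Sibyl each take €135,000.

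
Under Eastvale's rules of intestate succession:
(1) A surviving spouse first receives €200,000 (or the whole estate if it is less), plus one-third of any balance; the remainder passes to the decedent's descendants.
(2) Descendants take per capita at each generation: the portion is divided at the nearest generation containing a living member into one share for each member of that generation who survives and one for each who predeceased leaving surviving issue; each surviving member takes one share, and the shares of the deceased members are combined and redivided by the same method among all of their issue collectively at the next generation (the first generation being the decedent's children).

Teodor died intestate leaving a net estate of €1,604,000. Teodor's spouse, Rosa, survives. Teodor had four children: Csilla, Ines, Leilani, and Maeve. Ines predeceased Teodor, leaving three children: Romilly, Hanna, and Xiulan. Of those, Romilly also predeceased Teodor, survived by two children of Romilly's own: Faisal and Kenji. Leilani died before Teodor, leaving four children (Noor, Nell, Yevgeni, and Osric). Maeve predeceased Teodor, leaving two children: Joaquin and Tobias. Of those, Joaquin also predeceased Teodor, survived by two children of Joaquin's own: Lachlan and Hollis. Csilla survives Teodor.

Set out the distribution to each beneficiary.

Rosa: €668,000; Csilla: €234,000; Faisal: €39,000; Kenji: €39,000; Hanna: €78,000; Xiulan: €78,000; Noor: €78,000; Nell: €78,000; Yevgeni: €78,000; Osric: €78,000; Lachlan: €39,000; Hollis: €39,000; Tobias: €78,000

Rosa first takes €200,000, leaving a balance of €1,404,000. Rosa then takes one-third of the balance (€468,000), for a total of €668,000. The remaining €936,000 passes to the descendants.
The descendants' portion (€936,000) is divided at the children's generation into 4 shares of €234,000. Csilla takes €234,000. The 3 shares of the deceased (Ines, Leilani, and Maeve) are combined into a pool of €702,000.
That pool (€702,000) is divided at the grandchildren's generation into 9 shares of €78,000. Hanna, Xiulan, Noor, Nell, Yevgeni, Osric, and Tobias each take €78,000. The 2 shares of the deceased (Romilly and Joaquin) are combined into a pool of €156,000.
That pool (€156,000) is divided at the great-grandchildren's generation equally among Faisal, Kenji, Lachlan, and Hollis: €39,000 each.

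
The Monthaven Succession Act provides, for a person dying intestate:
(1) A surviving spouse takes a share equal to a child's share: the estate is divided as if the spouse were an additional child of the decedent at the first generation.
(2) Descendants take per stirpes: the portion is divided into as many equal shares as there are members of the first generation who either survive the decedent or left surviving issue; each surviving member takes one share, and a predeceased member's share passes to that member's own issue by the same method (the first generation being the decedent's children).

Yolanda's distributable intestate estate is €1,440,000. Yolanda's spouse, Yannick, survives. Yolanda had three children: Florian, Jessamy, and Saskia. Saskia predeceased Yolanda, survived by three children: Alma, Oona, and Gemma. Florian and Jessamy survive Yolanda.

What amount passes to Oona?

Oona receives €120,000.

The spouse counts as an additional share at the children's level, so there are 4 primary shares of €360,000. Yannick takes one such share (€360,000).
The children's combined portion (€1,080,000) is divided into 3 shares of €360,000: Florian and Jessamy each take €360,000; Saskia's €360,000 share passes to Saskia's issue.
Saskia's share (€360,000) is divided into 3 shares of €120,000: Alma, Oona, and Gemma each take €120,000.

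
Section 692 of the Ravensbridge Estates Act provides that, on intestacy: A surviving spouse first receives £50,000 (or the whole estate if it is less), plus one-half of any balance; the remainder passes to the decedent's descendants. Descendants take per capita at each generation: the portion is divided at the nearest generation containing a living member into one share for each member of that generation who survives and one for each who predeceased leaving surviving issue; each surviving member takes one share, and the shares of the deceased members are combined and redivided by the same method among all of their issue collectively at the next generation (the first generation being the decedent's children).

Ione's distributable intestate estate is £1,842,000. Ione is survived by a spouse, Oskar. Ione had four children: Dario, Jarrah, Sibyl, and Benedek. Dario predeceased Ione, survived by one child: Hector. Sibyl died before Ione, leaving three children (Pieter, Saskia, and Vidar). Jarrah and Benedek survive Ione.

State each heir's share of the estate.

Oskar first takes £50,000, leaving a balance of £1,792,000. Oskar then takes one-half of the balance (£896,000), for a total of £946,000. The remaining £896,000 passes to the descendants.
The descendants' portion (£896,000) is divided at the children's generation into 4 shares of £224,000. Jarrah and Benedek each take £224,000. The 2 shares of the deceased (Dario and Sibyl) are combined into a pool of £448,000.
That pool (£448,000) is divided at the grandchildren's generation equally among Hector, Pieter, Saskia, and Vidar: £112,000 each.

Oskar: £946,000; Hector: £112,000; Jarrah: £224,000; Pieter: £112,000; Saskia: £112,000; Vidar: £112,000; Benedek: £224,000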